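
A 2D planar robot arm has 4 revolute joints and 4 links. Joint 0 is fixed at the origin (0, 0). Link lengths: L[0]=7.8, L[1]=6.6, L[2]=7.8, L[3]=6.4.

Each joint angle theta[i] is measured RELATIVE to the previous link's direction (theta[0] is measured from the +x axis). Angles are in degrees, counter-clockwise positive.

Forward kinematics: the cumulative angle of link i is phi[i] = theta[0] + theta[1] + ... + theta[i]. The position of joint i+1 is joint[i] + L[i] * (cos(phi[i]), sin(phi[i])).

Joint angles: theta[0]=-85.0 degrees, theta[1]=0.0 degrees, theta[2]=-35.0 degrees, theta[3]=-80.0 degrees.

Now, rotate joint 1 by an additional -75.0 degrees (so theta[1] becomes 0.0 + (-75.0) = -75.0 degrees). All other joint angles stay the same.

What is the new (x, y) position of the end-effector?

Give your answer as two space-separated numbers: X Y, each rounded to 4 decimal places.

Answer: -12.4986 -1.6332

Derivation:
joint[0] = (0.0000, 0.0000)  (base)
link 0: phi[0] = -85 = -85 deg
  cos(-85 deg) = 0.0872, sin(-85 deg) = -0.9962
  joint[1] = (0.0000, 0.0000) + 7.8 * (0.0872, -0.9962) = (0.0000 + 0.6798, 0.0000 + -7.7703) = (0.6798, -7.7703)
link 1: phi[1] = -85 + -75 = -160 deg
  cos(-160 deg) = -0.9397, sin(-160 deg) = -0.3420
  joint[2] = (0.6798, -7.7703) + 6.6 * (-0.9397, -0.3420) = (0.6798 + -6.2020, -7.7703 + -2.2573) = (-5.5222, -10.0277)
link 2: phi[2] = -85 + -75 + -35 = -195 deg
  cos(-195 deg) = -0.9659, sin(-195 deg) = 0.2588
  joint[3] = (-5.5222, -10.0277) + 7.8 * (-0.9659, 0.2588) = (-5.5222 + -7.5342, -10.0277 + 2.0188) = (-13.0564, -8.0089)
link 3: phi[3] = -85 + -75 + -35 + -80 = -275 deg
  cos(-275 deg) = 0.0872, sin(-275 deg) = 0.9962
  joint[4] = (-13.0564, -8.0089) + 6.4 * (0.0872, 0.9962) = (-13.0564 + 0.5578, -8.0089 + 6.3756) = (-12.4986, -1.6332)
End effector: (-12.4986, -1.6332)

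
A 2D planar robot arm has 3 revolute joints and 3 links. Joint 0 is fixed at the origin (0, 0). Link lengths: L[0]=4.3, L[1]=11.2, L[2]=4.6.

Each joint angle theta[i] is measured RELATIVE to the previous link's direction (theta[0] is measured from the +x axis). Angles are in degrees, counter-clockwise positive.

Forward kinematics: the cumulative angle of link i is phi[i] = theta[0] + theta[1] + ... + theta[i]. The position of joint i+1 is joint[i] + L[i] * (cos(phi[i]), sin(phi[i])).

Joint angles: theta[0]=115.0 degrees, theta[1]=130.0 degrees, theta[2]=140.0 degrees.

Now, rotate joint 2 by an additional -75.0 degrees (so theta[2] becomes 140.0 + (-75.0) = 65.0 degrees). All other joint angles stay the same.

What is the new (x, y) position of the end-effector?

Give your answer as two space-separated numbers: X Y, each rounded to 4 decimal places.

Answer: -3.5938 -9.7773

Derivation:
joint[0] = (0.0000, 0.0000)  (base)
link 0: phi[0] = 115 = 115 deg
  cos(115 deg) = -0.4226, sin(115 deg) = 0.9063
  joint[1] = (0.0000, 0.0000) + 4.3 * (-0.4226, 0.9063) = (0.0000 + -1.8173, 0.0000 + 3.8971) = (-1.8173, 3.8971)
link 1: phi[1] = 115 + 130 = 245 deg
  cos(245 deg) = -0.4226, sin(245 deg) = -0.9063
  joint[2] = (-1.8173, 3.8971) + 11.2 * (-0.4226, -0.9063) = (-1.8173 + -4.7333, 3.8971 + -10.1506) = (-6.5506, -6.2535)
link 2: phi[2] = 115 + 130 + 65 = 310 deg
  cos(310 deg) = 0.6428, sin(310 deg) = -0.7660
  joint[3] = (-6.5506, -6.2535) + 4.6 * (0.6428, -0.7660) = (-6.5506 + 2.9568, -6.2535 + -3.5238) = (-3.5938, -9.7773)
End effector: (-3.5938, -9.7773)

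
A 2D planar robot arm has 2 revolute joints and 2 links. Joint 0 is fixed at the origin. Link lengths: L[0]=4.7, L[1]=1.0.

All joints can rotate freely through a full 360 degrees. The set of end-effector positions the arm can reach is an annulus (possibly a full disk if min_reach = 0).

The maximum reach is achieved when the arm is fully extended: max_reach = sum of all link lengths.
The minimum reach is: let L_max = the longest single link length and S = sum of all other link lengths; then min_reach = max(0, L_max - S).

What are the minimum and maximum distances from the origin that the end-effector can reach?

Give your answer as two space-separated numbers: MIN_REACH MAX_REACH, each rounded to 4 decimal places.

Answer: 3.7000 5.7000

Derivation:
Link lengths: [4.7, 1.0]
max_reach = 4.7 + 1 = 5.7
L_max = max([4.7, 1.0]) = 4.7
S (sum of others) = 5.7 - 4.7 = 1
min_reach = max(0, 4.7 - 1) = max(0, 3.7) = 3.7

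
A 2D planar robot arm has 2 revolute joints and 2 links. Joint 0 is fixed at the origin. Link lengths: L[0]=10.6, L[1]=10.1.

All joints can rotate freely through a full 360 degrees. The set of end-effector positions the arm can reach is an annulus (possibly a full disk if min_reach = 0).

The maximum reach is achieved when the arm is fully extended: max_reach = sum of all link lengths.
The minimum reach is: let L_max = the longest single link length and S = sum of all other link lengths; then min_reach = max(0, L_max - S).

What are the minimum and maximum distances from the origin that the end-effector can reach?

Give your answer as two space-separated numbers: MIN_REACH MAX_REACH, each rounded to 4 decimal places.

Link lengths: [10.6, 10.1]
max_reach = 10.6 + 10.1 = 20.7
L_max = max([10.6, 10.1]) = 10.6
S (sum of others) = 20.7 - 10.6 = 10.1
min_reach = max(0, 10.6 - 10.1) = max(0, 0.5) = 0.5

Answer: 0.5000 20.7000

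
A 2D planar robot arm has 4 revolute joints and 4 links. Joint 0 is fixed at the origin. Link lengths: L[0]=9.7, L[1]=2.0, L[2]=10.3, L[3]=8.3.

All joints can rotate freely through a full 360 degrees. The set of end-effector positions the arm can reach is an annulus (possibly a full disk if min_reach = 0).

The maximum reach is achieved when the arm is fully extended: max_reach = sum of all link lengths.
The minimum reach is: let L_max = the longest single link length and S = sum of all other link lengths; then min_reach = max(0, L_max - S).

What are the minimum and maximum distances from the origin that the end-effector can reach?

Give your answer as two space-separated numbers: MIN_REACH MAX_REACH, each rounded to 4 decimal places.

Answer: 0.0000 30.3000

Derivation:
Link lengths: [9.7, 2.0, 10.3, 8.3]
max_reach = 9.7 + 2 + 10.3 + 8.3 = 30.3
L_max = max([9.7, 2.0, 10.3, 8.3]) = 10.3
S (sum of others) = 30.3 - 10.3 = 20
min_reach = max(0, 10.3 - 20) = max(0, -9.7) = 0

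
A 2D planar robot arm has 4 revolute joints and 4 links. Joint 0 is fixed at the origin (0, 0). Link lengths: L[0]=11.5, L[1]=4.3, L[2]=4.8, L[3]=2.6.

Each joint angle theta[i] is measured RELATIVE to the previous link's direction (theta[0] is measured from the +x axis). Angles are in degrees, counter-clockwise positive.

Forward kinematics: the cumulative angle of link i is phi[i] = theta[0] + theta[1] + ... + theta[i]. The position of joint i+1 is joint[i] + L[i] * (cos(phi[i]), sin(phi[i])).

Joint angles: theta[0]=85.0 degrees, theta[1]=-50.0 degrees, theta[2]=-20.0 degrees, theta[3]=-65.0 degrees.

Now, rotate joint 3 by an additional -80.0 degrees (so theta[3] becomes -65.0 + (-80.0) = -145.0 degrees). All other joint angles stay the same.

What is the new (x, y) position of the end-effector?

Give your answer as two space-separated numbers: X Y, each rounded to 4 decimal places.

Answer: 7.4898 13.1732

Derivation:
joint[0] = (0.0000, 0.0000)  (base)
link 0: phi[0] = 85 = 85 deg
  cos(85 deg) = 0.0872, sin(85 deg) = 0.9962
  joint[1] = (0.0000, 0.0000) + 11.5 * (0.0872, 0.9962) = (0.0000 + 1.0023, 0.0000 + 11.4562) = (1.0023, 11.4562)
link 1: phi[1] = 85 + -50 = 35 deg
  cos(35 deg) = 0.8192, sin(35 deg) = 0.5736
  joint[2] = (1.0023, 11.4562) + 4.3 * (0.8192, 0.5736) = (1.0023 + 3.5224, 11.4562 + 2.4664) = (4.5246, 13.9226)
link 2: phi[2] = 85 + -50 + -20 = 15 deg
  cos(15 deg) = 0.9659, sin(15 deg) = 0.2588
  joint[3] = (4.5246, 13.9226) + 4.8 * (0.9659, 0.2588) = (4.5246 + 4.6364, 13.9226 + 1.2423) = (9.1611, 15.1649)
link 3: phi[3] = 85 + -50 + -20 + -145 = -130 deg
  cos(-130 deg) = -0.6428, sin(-130 deg) = -0.7660
  joint[4] = (9.1611, 15.1649) + 2.6 * (-0.6428, -0.7660) = (9.1611 + -1.6712, 15.1649 + -1.9917) = (7.4898, 13.1732)
End effector: (7.4898, 13.1732)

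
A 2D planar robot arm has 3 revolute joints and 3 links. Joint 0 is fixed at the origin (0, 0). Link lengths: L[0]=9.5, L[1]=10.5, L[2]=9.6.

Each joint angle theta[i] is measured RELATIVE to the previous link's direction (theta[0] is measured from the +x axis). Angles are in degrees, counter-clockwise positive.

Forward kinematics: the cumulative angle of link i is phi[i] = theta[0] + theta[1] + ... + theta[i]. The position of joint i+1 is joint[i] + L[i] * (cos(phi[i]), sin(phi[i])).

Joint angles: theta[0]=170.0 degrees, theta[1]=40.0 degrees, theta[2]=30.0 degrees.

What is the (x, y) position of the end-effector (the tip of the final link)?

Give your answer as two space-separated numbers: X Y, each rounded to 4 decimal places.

joint[0] = (0.0000, 0.0000)  (base)
link 0: phi[0] = 170 = 170 deg
  cos(170 deg) = -0.9848, sin(170 deg) = 0.1736
  joint[1] = (0.0000, 0.0000) + 9.5 * (-0.9848, 0.1736) = (0.0000 + -9.3557, 0.0000 + 1.6497) = (-9.3557, 1.6497)
link 1: phi[1] = 170 + 40 = 210 deg
  cos(210 deg) = -0.8660, sin(210 deg) = -0.5000
  joint[2] = (-9.3557, 1.6497) + 10.5 * (-0.8660, -0.5000) = (-9.3557 + -9.0933, 1.6497 + -5.2500) = (-18.4489, -3.6003)
link 2: phi[2] = 170 + 40 + 30 = 240 deg
  cos(240 deg) = -0.5000, sin(240 deg) = -0.8660
  joint[3] = (-18.4489, -3.6003) + 9.6 * (-0.5000, -0.8660) = (-18.4489 + -4.8000, -3.6003 + -8.3138) = (-23.2489, -11.9142)
End effector: (-23.2489, -11.9142)

Answer: -23.2489 -11.9142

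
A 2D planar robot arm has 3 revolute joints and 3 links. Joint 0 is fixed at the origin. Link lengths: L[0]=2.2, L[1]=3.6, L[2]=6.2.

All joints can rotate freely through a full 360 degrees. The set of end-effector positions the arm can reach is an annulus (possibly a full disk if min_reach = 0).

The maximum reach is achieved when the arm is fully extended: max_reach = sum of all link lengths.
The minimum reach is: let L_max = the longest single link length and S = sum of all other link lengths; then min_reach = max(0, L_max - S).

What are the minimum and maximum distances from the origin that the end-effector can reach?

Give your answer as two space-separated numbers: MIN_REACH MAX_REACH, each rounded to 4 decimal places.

Link lengths: [2.2, 3.6, 6.2]
max_reach = 2.2 + 3.6 + 6.2 = 12
L_max = max([2.2, 3.6, 6.2]) = 6.2
S (sum of others) = 12 - 6.2 = 5.8
min_reach = max(0, 6.2 - 5.8) = max(0, 0.4) = 0.4

Answer: 0.4000 12.0000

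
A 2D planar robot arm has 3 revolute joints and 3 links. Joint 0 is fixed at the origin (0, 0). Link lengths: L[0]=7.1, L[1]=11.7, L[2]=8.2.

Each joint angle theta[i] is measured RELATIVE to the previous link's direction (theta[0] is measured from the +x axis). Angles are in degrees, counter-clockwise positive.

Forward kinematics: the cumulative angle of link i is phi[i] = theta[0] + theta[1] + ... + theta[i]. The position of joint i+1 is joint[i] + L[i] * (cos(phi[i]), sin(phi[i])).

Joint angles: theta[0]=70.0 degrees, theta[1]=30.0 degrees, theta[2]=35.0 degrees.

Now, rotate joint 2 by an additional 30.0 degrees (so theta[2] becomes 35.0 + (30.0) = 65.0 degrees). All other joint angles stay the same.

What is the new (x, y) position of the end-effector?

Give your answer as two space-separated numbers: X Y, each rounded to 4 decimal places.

joint[0] = (0.0000, 0.0000)  (base)
link 0: phi[0] = 70 = 70 deg
  cos(70 deg) = 0.3420, sin(70 deg) = 0.9397
  joint[1] = (0.0000, 0.0000) + 7.1 * (0.3420, 0.9397) = (0.0000 + 2.4283, 0.0000 + 6.6718) = (2.4283, 6.6718)
link 1: phi[1] = 70 + 30 = 100 deg
  cos(100 deg) = -0.1736, sin(100 deg) = 0.9848
  joint[2] = (2.4283, 6.6718) + 11.7 * (-0.1736, 0.9848) = (2.4283 + -2.0317, 6.6718 + 11.5223) = (0.3967, 18.1941)
link 2: phi[2] = 70 + 30 + 65 = 165 deg
  cos(165 deg) = -0.9659, sin(165 deg) = 0.2588
  joint[3] = (0.3967, 18.1941) + 8.2 * (-0.9659, 0.2588) = (0.3967 + -7.9206, 18.1941 + 2.1223) = (-7.5239, 20.3164)
End effector: (-7.5239, 20.3164)

Answer: -7.5239 20.3164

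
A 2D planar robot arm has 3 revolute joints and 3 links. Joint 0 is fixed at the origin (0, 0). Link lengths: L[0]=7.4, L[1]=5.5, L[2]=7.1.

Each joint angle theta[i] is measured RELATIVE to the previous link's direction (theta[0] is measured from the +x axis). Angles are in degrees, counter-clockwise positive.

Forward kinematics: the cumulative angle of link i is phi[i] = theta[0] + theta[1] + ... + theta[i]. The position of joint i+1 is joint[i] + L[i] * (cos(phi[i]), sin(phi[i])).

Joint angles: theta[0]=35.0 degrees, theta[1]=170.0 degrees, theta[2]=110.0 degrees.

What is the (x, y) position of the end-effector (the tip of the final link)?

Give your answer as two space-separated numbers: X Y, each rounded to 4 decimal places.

joint[0] = (0.0000, 0.0000)  (base)
link 0: phi[0] = 35 = 35 deg
  cos(35 deg) = 0.8192, sin(35 deg) = 0.5736
  joint[1] = (0.0000, 0.0000) + 7.4 * (0.8192, 0.5736) = (0.0000 + 6.0617, 0.0000 + 4.2445) = (6.0617, 4.2445)
link 1: phi[1] = 35 + 170 = 205 deg
  cos(205 deg) = -0.9063, sin(205 deg) = -0.4226
  joint[2] = (6.0617, 4.2445) + 5.5 * (-0.9063, -0.4226) = (6.0617 + -4.9847, 4.2445 + -2.3244) = (1.0770, 1.9201)
link 2: phi[2] = 35 + 170 + 110 = 315 deg
  cos(315 deg) = 0.7071, sin(315 deg) = -0.7071
  joint[3] = (1.0770, 1.9201) + 7.1 * (0.7071, -0.7071) = (1.0770 + 5.0205, 1.9201 + -5.0205) = (6.0975, -3.1004)
End effector: (6.0975, -3.1004)

Answer: 6.0975 -3.1004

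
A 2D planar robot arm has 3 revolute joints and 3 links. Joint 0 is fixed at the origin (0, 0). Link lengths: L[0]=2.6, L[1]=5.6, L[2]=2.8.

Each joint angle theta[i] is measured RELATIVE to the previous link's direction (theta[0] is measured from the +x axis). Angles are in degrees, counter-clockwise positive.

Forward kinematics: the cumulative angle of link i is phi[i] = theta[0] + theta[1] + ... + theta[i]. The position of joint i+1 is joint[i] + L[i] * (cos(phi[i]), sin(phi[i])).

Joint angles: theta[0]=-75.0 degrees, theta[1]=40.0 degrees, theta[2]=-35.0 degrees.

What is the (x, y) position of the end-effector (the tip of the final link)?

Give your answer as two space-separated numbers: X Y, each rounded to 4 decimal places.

Answer: 6.2178 -8.3546

Derivation:
joint[0] = (0.0000, 0.0000)  (base)
link 0: phi[0] = -75 = -75 deg
  cos(-75 deg) = 0.2588, sin(-75 deg) = -0.9659
  joint[1] = (0.0000, 0.0000) + 2.6 * (0.2588, -0.9659) = (0.0000 + 0.6729, 0.0000 + -2.5114) = (0.6729, -2.5114)
link 1: phi[1] = -75 + 40 = -35 deg
  cos(-35 deg) = 0.8192, sin(-35 deg) = -0.5736
  joint[2] = (0.6729, -2.5114) + 5.6 * (0.8192, -0.5736) = (0.6729 + 4.5873, -2.5114 + -3.2120) = (5.2602, -5.7234)
link 2: phi[2] = -75 + 40 + -35 = -70 deg
  cos(-70 deg) = 0.3420, sin(-70 deg) = -0.9397
  joint[3] = (5.2602, -5.7234) + 2.8 * (0.3420, -0.9397) = (5.2602 + 0.9577, -5.7234 + -2.6311) = (6.2178, -8.3546)
End effector: (6.2178, -8.3546)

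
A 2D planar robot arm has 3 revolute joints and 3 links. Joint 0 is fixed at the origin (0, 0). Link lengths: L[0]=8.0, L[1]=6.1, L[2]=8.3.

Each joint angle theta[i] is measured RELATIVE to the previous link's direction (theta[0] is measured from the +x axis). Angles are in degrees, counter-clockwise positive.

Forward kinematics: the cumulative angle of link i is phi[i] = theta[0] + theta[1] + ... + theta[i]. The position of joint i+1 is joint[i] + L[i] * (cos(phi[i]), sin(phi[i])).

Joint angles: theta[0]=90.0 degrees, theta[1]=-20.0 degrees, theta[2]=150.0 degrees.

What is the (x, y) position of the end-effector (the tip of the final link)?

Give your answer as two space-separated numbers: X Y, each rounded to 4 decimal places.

Answer: -4.2718 8.3970

Derivation:
joint[0] = (0.0000, 0.0000)  (base)
link 0: phi[0] = 90 = 90 deg
  cos(90 deg) = 0.0000, sin(90 deg) = 1.0000
  joint[1] = (0.0000, 0.0000) + 8 * (0.0000, 1.0000) = (0.0000 + 0.0000, 0.0000 + 8.0000) = (0.0000, 8.0000)
link 1: phi[1] = 90 + -20 = 70 deg
  cos(70 deg) = 0.3420, sin(70 deg) = 0.9397
  joint[2] = (0.0000, 8.0000) + 6.1 * (0.3420, 0.9397) = (0.0000 + 2.0863, 8.0000 + 5.7321) = (2.0863, 13.7321)
link 2: phi[2] = 90 + -20 + 150 = 220 deg
  cos(220 deg) = -0.7660, sin(220 deg) = -0.6428
  joint[3] = (2.0863, 13.7321) + 8.3 * (-0.7660, -0.6428) = (2.0863 + -6.3582, 13.7321 + -5.3351) = (-4.2718, 8.3970)
End effector: (-4.2718, 8.3970)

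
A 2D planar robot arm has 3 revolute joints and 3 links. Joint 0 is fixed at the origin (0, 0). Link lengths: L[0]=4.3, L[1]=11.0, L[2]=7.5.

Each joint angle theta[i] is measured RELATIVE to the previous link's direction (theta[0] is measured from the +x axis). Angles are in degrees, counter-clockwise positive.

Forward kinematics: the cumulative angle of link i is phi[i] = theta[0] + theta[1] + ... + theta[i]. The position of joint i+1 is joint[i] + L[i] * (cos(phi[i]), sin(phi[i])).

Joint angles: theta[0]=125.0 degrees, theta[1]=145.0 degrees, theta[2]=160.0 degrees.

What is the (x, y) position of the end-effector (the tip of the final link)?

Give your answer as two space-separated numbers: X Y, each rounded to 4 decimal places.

joint[0] = (0.0000, 0.0000)  (base)
link 0: phi[0] = 125 = 125 deg
  cos(125 deg) = -0.5736, sin(125 deg) = 0.8192
  joint[1] = (0.0000, 0.0000) + 4.3 * (-0.5736, 0.8192) = (0.0000 + -2.4664, 0.0000 + 3.5224) = (-2.4664, 3.5224)
link 1: phi[1] = 125 + 145 = 270 deg
  cos(270 deg) = -0.0000, sin(270 deg) = -1.0000
  joint[2] = (-2.4664, 3.5224) + 11 * (-0.0000, -1.0000) = (-2.4664 + -0.0000, 3.5224 + -11.0000) = (-2.4664, -7.4776)
link 2: phi[2] = 125 + 145 + 160 = 430 deg
  cos(430 deg) = 0.3420, sin(430 deg) = 0.9397
  joint[3] = (-2.4664, -7.4776) + 7.5 * (0.3420, 0.9397) = (-2.4664 + 2.5652, -7.4776 + 7.0477) = (0.0988, -0.4300)
End effector: (0.0988, -0.4300)

Answer: 0.0988 -0.4300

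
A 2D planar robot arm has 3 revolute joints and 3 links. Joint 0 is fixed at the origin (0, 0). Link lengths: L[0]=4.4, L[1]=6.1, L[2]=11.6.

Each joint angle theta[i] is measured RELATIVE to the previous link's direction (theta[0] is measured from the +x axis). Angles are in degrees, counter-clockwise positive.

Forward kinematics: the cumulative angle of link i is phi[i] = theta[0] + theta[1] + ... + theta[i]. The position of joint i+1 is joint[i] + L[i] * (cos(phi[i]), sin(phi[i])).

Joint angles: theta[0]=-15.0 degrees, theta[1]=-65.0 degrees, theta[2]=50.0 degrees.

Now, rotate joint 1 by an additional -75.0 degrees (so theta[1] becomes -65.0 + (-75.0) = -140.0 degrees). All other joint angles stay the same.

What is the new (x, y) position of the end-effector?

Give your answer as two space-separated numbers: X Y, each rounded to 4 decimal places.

Answer: -4.2807 -14.9215

Derivation:
joint[0] = (0.0000, 0.0000)  (base)
link 0: phi[0] = -15 = -15 deg
  cos(-15 deg) = 0.9659, sin(-15 deg) = -0.2588
  joint[1] = (0.0000, 0.0000) + 4.4 * (0.9659, -0.2588) = (0.0000 + 4.2501, 0.0000 + -1.1388) = (4.2501, -1.1388)
link 1: phi[1] = -15 + -140 = -155 deg
  cos(-155 deg) = -0.9063, sin(-155 deg) = -0.4226
  joint[2] = (4.2501, -1.1388) + 6.1 * (-0.9063, -0.4226) = (4.2501 + -5.5285, -1.1388 + -2.5780) = (-1.2784, -3.7168)
link 2: phi[2] = -15 + -140 + 50 = -105 deg
  cos(-105 deg) = -0.2588, sin(-105 deg) = -0.9659
  joint[3] = (-1.2784, -3.7168) + 11.6 * (-0.2588, -0.9659) = (-1.2784 + -3.0023, -3.7168 + -11.2047) = (-4.2807, -14.9215)
End effector: (-4.2807, -14.9215)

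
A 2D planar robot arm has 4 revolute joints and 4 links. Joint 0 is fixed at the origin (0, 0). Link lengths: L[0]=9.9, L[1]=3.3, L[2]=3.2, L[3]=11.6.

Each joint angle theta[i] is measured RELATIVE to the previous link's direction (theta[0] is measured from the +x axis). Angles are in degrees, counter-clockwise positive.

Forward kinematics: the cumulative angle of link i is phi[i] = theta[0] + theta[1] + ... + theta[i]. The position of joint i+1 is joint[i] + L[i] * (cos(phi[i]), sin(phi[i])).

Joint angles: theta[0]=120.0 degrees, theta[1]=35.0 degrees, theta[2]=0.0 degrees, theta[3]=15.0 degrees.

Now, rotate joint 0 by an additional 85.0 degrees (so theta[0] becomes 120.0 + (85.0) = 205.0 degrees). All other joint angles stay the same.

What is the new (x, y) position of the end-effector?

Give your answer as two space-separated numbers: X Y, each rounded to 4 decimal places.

joint[0] = (0.0000, 0.0000)  (base)
link 0: phi[0] = 205 = 205 deg
  cos(205 deg) = -0.9063, sin(205 deg) = -0.4226
  joint[1] = (0.0000, 0.0000) + 9.9 * (-0.9063, -0.4226) = (0.0000 + -8.9724, 0.0000 + -4.1839) = (-8.9724, -4.1839)
link 1: phi[1] = 205 + 35 = 240 deg
  cos(240 deg) = -0.5000, sin(240 deg) = -0.8660
  joint[2] = (-8.9724, -4.1839) + 3.3 * (-0.5000, -0.8660) = (-8.9724 + -1.6500, -4.1839 + -2.8579) = (-10.6224, -7.0418)
link 2: phi[2] = 205 + 35 + 0 = 240 deg
  cos(240 deg) = -0.5000, sin(240 deg) = -0.8660
  joint[3] = (-10.6224, -7.0418) + 3.2 * (-0.5000, -0.8660) = (-10.6224 + -1.6000, -7.0418 + -2.7713) = (-12.2224, -9.8131)
link 3: phi[3] = 205 + 35 + 0 + 15 = 255 deg
  cos(255 deg) = -0.2588, sin(255 deg) = -0.9659
  joint[4] = (-12.2224, -9.8131) + 11.6 * (-0.2588, -0.9659) = (-12.2224 + -3.0023, -9.8131 + -11.2047) = (-15.2247, -21.0178)
End effector: (-15.2247, -21.0178)

Answer: -15.2247 -21.0178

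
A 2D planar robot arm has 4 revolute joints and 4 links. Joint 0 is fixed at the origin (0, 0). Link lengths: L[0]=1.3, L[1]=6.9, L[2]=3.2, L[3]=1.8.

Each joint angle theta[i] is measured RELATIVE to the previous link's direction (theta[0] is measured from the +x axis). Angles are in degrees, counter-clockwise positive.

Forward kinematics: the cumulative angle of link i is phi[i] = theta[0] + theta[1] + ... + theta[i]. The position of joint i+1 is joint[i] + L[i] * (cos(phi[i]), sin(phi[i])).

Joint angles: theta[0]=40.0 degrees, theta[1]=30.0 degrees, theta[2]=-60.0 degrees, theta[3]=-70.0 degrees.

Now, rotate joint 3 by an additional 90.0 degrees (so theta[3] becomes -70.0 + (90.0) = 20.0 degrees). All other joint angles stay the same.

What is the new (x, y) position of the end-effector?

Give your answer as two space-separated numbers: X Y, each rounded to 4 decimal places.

joint[0] = (0.0000, 0.0000)  (base)
link 0: phi[0] = 40 = 40 deg
  cos(40 deg) = 0.7660, sin(40 deg) = 0.6428
  joint[1] = (0.0000, 0.0000) + 1.3 * (0.7660, 0.6428) = (0.0000 + 0.9959, 0.0000 + 0.8356) = (0.9959, 0.8356)
link 1: phi[1] = 40 + 30 = 70 deg
  cos(70 deg) = 0.3420, sin(70 deg) = 0.9397
  joint[2] = (0.9959, 0.8356) + 6.9 * (0.3420, 0.9397) = (0.9959 + 2.3599, 0.8356 + 6.4839) = (3.3558, 7.3195)
link 2: phi[2] = 40 + 30 + -60 = 10 deg
  cos(10 deg) = 0.9848, sin(10 deg) = 0.1736
  joint[3] = (3.3558, 7.3195) + 3.2 * (0.9848, 0.1736) = (3.3558 + 3.1514, 7.3195 + 0.5557) = (6.5072, 7.8752)
link 3: phi[3] = 40 + 30 + -60 + 20 = 30 deg
  cos(30 deg) = 0.8660, sin(30 deg) = 0.5000
  joint[4] = (6.5072, 7.8752) + 1.8 * (0.8660, 0.5000) = (6.5072 + 1.5588, 7.8752 + 0.9000) = (8.0660, 8.7752)
End effector: (8.0660, 8.7752)

Answer: 8.0660 8.7752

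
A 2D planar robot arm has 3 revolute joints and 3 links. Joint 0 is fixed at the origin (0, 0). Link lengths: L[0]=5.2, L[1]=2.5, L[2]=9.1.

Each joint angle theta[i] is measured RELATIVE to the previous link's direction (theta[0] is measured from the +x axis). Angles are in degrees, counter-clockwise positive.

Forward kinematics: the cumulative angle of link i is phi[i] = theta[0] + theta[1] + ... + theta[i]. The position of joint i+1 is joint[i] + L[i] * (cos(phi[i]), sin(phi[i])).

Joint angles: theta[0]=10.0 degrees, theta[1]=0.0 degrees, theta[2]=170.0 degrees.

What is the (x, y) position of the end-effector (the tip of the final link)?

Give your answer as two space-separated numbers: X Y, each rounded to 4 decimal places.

joint[0] = (0.0000, 0.0000)  (base)
link 0: phi[0] = 10 = 10 deg
  cos(10 deg) = 0.9848, sin(10 deg) = 0.1736
  joint[1] = (0.0000, 0.0000) + 5.2 * (0.9848, 0.1736) = (0.0000 + 5.1210, 0.0000 + 0.9030) = (5.1210, 0.9030)
link 1: phi[1] = 10 + 0 = 10 deg
  cos(10 deg) = 0.9848, sin(10 deg) = 0.1736
  joint[2] = (5.1210, 0.9030) + 2.5 * (0.9848, 0.1736) = (5.1210 + 2.4620, 0.9030 + 0.4341) = (7.5830, 1.3371)
link 2: phi[2] = 10 + 0 + 170 = 180 deg
  cos(180 deg) = -1.0000, sin(180 deg) = 0.0000
  joint[3] = (7.5830, 1.3371) + 9.1 * (-1.0000, 0.0000) = (7.5830 + -9.1000, 1.3371 + 0.0000) = (-1.5170, 1.3371)
End effector: (-1.5170, 1.3371)

Answer: -1.5170 1.3371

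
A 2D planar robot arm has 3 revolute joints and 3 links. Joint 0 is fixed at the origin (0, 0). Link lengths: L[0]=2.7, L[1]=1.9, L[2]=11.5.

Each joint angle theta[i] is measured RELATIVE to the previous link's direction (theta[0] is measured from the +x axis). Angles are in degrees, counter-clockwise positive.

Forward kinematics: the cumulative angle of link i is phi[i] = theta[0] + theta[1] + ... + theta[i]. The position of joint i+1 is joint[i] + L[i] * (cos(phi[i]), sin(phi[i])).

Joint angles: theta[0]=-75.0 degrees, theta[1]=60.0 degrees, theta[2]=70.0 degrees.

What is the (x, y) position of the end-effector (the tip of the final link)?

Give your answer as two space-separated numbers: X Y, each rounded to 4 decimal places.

Answer: 9.1302 6.3205

Derivation:
joint[0] = (0.0000, 0.0000)  (base)
link 0: phi[0] = -75 = -75 deg
  cos(-75 deg) = 0.2588, sin(-75 deg) = -0.9659
  joint[1] = (0.0000, 0.0000) + 2.7 * (0.2588, -0.9659) = (0.0000 + 0.6988, 0.0000 + -2.6080) = (0.6988, -2.6080)
link 1: phi[1] = -75 + 60 = -15 deg
  cos(-15 deg) = 0.9659, sin(-15 deg) = -0.2588
  joint[2] = (0.6988, -2.6080) + 1.9 * (0.9659, -0.2588) = (0.6988 + 1.8353, -2.6080 + -0.4918) = (2.5341, -3.0998)
link 2: phi[2] = -75 + 60 + 70 = 55 deg
  cos(55 deg) = 0.5736, sin(55 deg) = 0.8192
  joint[3] = (2.5341, -3.0998) + 11.5 * (0.5736, 0.8192) = (2.5341 + 6.5961, -3.0998 + 9.4202) = (9.1302, 6.3205)
End effector: (9.1302, 6.3205)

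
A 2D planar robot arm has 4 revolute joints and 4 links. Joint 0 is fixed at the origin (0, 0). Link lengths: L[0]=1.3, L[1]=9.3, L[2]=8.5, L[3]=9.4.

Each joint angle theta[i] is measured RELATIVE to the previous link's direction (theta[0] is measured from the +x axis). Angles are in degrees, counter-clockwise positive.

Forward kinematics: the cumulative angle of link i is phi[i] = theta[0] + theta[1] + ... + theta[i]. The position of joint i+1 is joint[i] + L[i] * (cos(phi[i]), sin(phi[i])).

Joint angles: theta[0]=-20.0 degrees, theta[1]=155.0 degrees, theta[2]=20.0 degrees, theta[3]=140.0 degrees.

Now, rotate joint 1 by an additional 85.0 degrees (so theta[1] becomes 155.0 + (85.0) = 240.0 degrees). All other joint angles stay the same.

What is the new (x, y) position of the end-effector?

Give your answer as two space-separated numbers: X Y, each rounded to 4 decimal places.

joint[0] = (0.0000, 0.0000)  (base)
link 0: phi[0] = -20 = -20 deg
  cos(-20 deg) = 0.9397, sin(-20 deg) = -0.3420
  joint[1] = (0.0000, 0.0000) + 1.3 * (0.9397, -0.3420) = (0.0000 + 1.2216, 0.0000 + -0.4446) = (1.2216, -0.4446)
link 1: phi[1] = -20 + 240 = 220 deg
  cos(220 deg) = -0.7660, sin(220 deg) = -0.6428
  joint[2] = (1.2216, -0.4446) + 9.3 * (-0.7660, -0.6428) = (1.2216 + -7.1242, -0.4446 + -5.9779) = (-5.9026, -6.4226)
link 2: phi[2] = -20 + 240 + 20 = 240 deg
  cos(240 deg) = -0.5000, sin(240 deg) = -0.8660
  joint[3] = (-5.9026, -6.4226) + 8.5 * (-0.5000, -0.8660) = (-5.9026 + -4.2500, -6.4226 + -7.3612) = (-10.1526, -13.7838)
link 3: phi[3] = -20 + 240 + 20 + 140 = 380 deg
  cos(380 deg) = 0.9397, sin(380 deg) = 0.3420
  joint[4] = (-10.1526, -13.7838) + 9.4 * (0.9397, 0.3420) = (-10.1526 + 8.8331, -13.7838 + 3.2150) = (-1.3195, -10.5688)
End effector: (-1.3195, -10.5688)

Answer: -1.3195 -10.5688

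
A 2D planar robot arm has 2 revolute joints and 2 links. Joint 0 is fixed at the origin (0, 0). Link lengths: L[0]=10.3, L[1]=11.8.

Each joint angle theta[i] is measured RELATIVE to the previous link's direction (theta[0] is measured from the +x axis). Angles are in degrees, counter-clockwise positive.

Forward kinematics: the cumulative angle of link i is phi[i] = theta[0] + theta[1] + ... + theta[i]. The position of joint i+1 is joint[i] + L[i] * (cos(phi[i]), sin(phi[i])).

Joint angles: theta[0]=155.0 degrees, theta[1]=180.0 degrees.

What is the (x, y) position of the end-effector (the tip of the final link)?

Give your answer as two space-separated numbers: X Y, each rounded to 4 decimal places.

Answer: 1.3595 -0.6339

Derivation:
joint[0] = (0.0000, 0.0000)  (base)
link 0: phi[0] = 155 = 155 deg
  cos(155 deg) = -0.9063, sin(155 deg) = 0.4226
  joint[1] = (0.0000, 0.0000) + 10.3 * (-0.9063, 0.4226) = (0.0000 + -9.3350, 0.0000 + 4.3530) = (-9.3350, 4.3530)
link 1: phi[1] = 155 + 180 = 335 deg
  cos(335 deg) = 0.9063, sin(335 deg) = -0.4226
  joint[2] = (-9.3350, 4.3530) + 11.8 * (0.9063, -0.4226) = (-9.3350 + 10.6944, 4.3530 + -4.9869) = (1.3595, -0.6339)
End effector: (1.3595, -0.6339)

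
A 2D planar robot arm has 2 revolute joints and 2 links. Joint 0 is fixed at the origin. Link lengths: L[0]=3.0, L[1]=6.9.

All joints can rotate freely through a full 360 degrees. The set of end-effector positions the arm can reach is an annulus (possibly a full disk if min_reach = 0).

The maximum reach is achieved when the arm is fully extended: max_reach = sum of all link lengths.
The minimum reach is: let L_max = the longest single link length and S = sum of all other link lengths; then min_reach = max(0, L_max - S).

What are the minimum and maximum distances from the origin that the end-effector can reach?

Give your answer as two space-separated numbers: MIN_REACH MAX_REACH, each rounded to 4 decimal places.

Answer: 3.9000 9.9000

Derivation:
Link lengths: [3.0, 6.9]
max_reach = 3 + 6.9 = 9.9
L_max = max([3.0, 6.9]) = 6.9
S (sum of others) = 9.9 - 6.9 = 3
min_reach = max(0, 6.9 - 3) = max(0, 3.9) = 3.9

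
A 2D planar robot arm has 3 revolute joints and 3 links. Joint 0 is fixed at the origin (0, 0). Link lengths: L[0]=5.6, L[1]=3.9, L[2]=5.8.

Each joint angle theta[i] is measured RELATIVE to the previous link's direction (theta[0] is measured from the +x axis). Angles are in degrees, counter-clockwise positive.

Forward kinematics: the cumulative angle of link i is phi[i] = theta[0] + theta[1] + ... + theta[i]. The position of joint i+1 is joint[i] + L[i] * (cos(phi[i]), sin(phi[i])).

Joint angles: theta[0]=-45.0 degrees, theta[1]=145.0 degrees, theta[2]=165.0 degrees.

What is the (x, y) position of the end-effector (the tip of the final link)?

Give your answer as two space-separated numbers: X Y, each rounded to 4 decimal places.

joint[0] = (0.0000, 0.0000)  (base)
link 0: phi[0] = -45 = -45 deg
  cos(-45 deg) = 0.7071, sin(-45 deg) = -0.7071
  joint[1] = (0.0000, 0.0000) + 5.6 * (0.7071, -0.7071) = (0.0000 + 3.9598, 0.0000 + -3.9598) = (3.9598, -3.9598)
link 1: phi[1] = -45 + 145 = 100 deg
  cos(100 deg) = -0.1736, sin(100 deg) = 0.9848
  joint[2] = (3.9598, -3.9598) + 3.9 * (-0.1736, 0.9848) = (3.9598 + -0.6772, -3.9598 + 3.8408) = (3.2826, -0.1190)
link 2: phi[2] = -45 + 145 + 165 = 265 deg
  cos(265 deg) = -0.0872, sin(265 deg) = -0.9962
  joint[3] = (3.2826, -0.1190) + 5.8 * (-0.0872, -0.9962) = (3.2826 + -0.5055, -0.1190 + -5.7779) = (2.7771, -5.8970)
End effector: (2.7771, -5.8970)

Answer: 2.7771 -5.8970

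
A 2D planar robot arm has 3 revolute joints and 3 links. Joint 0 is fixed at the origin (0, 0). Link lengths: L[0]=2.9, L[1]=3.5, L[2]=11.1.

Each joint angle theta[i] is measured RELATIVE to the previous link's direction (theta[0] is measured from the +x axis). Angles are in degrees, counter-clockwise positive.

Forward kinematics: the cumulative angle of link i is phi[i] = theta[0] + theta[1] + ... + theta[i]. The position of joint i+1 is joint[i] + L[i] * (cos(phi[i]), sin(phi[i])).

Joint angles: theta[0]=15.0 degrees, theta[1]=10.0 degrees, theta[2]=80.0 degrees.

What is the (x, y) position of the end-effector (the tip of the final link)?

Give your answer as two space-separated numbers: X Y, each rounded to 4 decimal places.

Answer: 3.1004 12.9515

Derivation:
joint[0] = (0.0000, 0.0000)  (base)
link 0: phi[0] = 15 = 15 deg
  cos(15 deg) = 0.9659, sin(15 deg) = 0.2588
  joint[1] = (0.0000, 0.0000) + 2.9 * (0.9659, 0.2588) = (0.0000 + 2.8012, 0.0000 + 0.7506) = (2.8012, 0.7506)
link 1: phi[1] = 15 + 10 = 25 deg
  cos(25 deg) = 0.9063, sin(25 deg) = 0.4226
  joint[2] = (2.8012, 0.7506) + 3.5 * (0.9063, 0.4226) = (2.8012 + 3.1721, 0.7506 + 1.4792) = (5.9733, 2.2297)
link 2: phi[2] = 15 + 10 + 80 = 105 deg
  cos(105 deg) = -0.2588, sin(105 deg) = 0.9659
  joint[3] = (5.9733, 2.2297) + 11.1 * (-0.2588, 0.9659) = (5.9733 + -2.8729, 2.2297 + 10.7218) = (3.1004, 12.9515)
End effector: (3.1004, 12.9515)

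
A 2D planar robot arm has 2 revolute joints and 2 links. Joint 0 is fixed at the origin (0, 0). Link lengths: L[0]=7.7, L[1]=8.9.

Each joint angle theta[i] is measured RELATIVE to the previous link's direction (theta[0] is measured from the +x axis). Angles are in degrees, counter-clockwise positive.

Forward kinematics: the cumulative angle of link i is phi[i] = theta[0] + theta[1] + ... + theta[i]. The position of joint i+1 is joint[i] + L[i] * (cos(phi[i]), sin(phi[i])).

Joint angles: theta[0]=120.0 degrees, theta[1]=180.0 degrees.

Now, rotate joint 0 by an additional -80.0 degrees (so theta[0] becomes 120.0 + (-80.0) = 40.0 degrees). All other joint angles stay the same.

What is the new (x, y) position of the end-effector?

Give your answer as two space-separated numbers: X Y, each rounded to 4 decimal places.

joint[0] = (0.0000, 0.0000)  (base)
link 0: phi[0] = 40 = 40 deg
  cos(40 deg) = 0.7660, sin(40 deg) = 0.6428
  joint[1] = (0.0000, 0.0000) + 7.7 * (0.7660, 0.6428) = (0.0000 + 5.8985, 0.0000 + 4.9495) = (5.8985, 4.9495)
link 1: phi[1] = 40 + 180 = 220 deg
  cos(220 deg) = -0.7660, sin(220 deg) = -0.6428
  joint[2] = (5.8985, 4.9495) + 8.9 * (-0.7660, -0.6428) = (5.8985 + -6.8178, 4.9495 + -5.7208) = (-0.9193, -0.7713)
End effector: (-0.9193, -0.7713)

Answer: -0.9193 -0.7713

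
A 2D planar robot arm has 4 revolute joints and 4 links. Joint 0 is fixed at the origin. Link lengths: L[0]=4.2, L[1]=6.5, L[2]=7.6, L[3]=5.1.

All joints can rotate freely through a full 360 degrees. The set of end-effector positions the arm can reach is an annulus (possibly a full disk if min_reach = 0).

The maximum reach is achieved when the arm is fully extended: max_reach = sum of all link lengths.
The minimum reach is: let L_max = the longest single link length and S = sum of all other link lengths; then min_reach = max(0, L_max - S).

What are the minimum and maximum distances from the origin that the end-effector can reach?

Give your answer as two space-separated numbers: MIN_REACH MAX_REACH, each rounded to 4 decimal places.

Answer: 0.0000 23.4000

Derivation:
Link lengths: [4.2, 6.5, 7.6, 5.1]
max_reach = 4.2 + 6.5 + 7.6 + 5.1 = 23.4
L_max = max([4.2, 6.5, 7.6, 5.1]) = 7.6
S (sum of others) = 23.4 - 7.6 = 15.8
min_reach = max(0, 7.6 - 15.8) = max(0, -8.2) = 0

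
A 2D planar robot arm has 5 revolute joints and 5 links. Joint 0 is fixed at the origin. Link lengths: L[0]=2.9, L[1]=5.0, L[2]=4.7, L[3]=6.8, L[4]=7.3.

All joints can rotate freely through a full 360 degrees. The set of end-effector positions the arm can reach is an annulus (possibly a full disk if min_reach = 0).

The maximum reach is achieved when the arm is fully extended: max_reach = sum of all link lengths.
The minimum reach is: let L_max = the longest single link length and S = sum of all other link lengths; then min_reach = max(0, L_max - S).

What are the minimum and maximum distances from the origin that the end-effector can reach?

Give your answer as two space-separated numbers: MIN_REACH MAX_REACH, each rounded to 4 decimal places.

Answer: 0.0000 26.7000

Derivation:
Link lengths: [2.9, 5.0, 4.7, 6.8, 7.3]
max_reach = 2.9 + 5 + 4.7 + 6.8 + 7.3 = 26.7
L_max = max([2.9, 5.0, 4.7, 6.8, 7.3]) = 7.3
S (sum of others) = 26.7 - 7.3 = 19.4
min_reach = max(0, 7.3 - 19.4) = max(0, -12.1) = 0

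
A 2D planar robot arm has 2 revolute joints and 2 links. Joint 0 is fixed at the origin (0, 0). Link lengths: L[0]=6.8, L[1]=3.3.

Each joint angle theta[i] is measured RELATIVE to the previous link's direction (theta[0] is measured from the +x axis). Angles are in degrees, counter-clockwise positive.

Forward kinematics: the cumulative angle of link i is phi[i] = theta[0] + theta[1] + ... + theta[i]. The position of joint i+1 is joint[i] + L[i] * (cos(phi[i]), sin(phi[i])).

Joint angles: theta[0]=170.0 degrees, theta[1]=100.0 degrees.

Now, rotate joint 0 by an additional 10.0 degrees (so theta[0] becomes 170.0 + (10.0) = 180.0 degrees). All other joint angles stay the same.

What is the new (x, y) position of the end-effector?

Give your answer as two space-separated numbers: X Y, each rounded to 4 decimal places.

joint[0] = (0.0000, 0.0000)  (base)
link 0: phi[0] = 180 = 180 deg
  cos(180 deg) = -1.0000, sin(180 deg) = 0.0000
  joint[1] = (0.0000, 0.0000) + 6.8 * (-1.0000, 0.0000) = (0.0000 + -6.8000, 0.0000 + 0.0000) = (-6.8000, 0.0000)
link 1: phi[1] = 180 + 100 = 280 deg
  cos(280 deg) = 0.1736, sin(280 deg) = -0.9848
  joint[2] = (-6.8000, 0.0000) + 3.3 * (0.1736, -0.9848) = (-6.8000 + 0.5730, 0.0000 + -3.2499) = (-6.2270, -3.2499)
End effector: (-6.2270, -3.2499)

Answer: -6.2270 -3.2499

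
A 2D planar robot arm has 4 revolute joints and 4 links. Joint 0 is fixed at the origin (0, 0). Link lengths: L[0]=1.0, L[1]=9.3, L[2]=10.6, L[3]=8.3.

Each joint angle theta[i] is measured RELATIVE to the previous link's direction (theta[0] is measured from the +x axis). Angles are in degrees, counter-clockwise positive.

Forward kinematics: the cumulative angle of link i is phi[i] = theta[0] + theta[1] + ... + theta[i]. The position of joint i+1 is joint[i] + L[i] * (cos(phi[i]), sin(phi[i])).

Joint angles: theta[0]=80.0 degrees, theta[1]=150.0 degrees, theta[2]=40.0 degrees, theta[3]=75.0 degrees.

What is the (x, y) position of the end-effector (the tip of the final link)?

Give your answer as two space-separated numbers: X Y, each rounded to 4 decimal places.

Answer: 2.2129 -18.8876

Derivation:
joint[0] = (0.0000, 0.0000)  (base)
link 0: phi[0] = 80 = 80 deg
  cos(80 deg) = 0.1736, sin(80 deg) = 0.9848
  joint[1] = (0.0000, 0.0000) + 1 * (0.1736, 0.9848) = (0.0000 + 0.1736, 0.0000 + 0.9848) = (0.1736, 0.9848)
link 1: phi[1] = 80 + 150 = 230 deg
  cos(230 deg) = -0.6428, sin(230 deg) = -0.7660
  joint[2] = (0.1736, 0.9848) + 9.3 * (-0.6428, -0.7660) = (0.1736 + -5.9779, 0.9848 + -7.1242) = (-5.8043, -6.1394)
link 2: phi[2] = 80 + 150 + 40 = 270 deg
  cos(270 deg) = -0.0000, sin(270 deg) = -1.0000
  joint[3] = (-5.8043, -6.1394) + 10.6 * (-0.0000, -1.0000) = (-5.8043 + -0.0000, -6.1394 + -10.6000) = (-5.8043, -16.7394)
link 3: phi[3] = 80 + 150 + 40 + 75 = 345 deg
  cos(345 deg) = 0.9659, sin(345 deg) = -0.2588
  joint[4] = (-5.8043, -16.7394) + 8.3 * (0.9659, -0.2588) = (-5.8043 + 8.0172, -16.7394 + -2.1482) = (2.2129, -18.8876)
End effector: (2.2129, -18.8876)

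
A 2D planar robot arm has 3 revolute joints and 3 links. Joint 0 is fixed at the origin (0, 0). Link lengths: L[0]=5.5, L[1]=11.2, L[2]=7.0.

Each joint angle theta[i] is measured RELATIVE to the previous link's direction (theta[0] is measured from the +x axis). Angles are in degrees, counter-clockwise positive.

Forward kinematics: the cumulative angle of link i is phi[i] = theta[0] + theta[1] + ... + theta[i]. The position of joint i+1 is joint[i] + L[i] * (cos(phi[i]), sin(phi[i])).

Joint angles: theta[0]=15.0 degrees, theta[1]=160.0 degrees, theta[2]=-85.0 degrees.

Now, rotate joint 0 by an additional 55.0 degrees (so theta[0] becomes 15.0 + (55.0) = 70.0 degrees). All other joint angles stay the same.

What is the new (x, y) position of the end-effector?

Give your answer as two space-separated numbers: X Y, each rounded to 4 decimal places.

joint[0] = (0.0000, 0.0000)  (base)
link 0: phi[0] = 70 = 70 deg
  cos(70 deg) = 0.3420, sin(70 deg) = 0.9397
  joint[1] = (0.0000, 0.0000) + 5.5 * (0.3420, 0.9397) = (0.0000 + 1.8811, 0.0000 + 5.1683) = (1.8811, 5.1683)
link 1: phi[1] = 70 + 160 = 230 deg
  cos(230 deg) = -0.6428, sin(230 deg) = -0.7660
  joint[2] = (1.8811, 5.1683) + 11.2 * (-0.6428, -0.7660) = (1.8811 + -7.1992, 5.1683 + -8.5797) = (-5.3181, -3.4114)
link 2: phi[2] = 70 + 160 + -85 = 145 deg
  cos(145 deg) = -0.8192, sin(145 deg) = 0.5736
  joint[3] = (-5.3181, -3.4114) + 7 * (-0.8192, 0.5736) = (-5.3181 + -5.7341, -3.4114 + 4.0150) = (-11.0522, 0.6036)
End effector: (-11.0522, 0.6036)

Answer: -11.0522 0.6036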